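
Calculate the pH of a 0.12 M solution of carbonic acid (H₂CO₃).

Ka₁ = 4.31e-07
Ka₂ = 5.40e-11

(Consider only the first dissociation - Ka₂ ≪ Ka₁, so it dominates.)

First dissociation dominates. From Ka₁ = [H⁺][HA⁻]/[H₂A], x² + Ka₁·x − Ka₁·C = 0 with C = 0.12 M and Ka₁ = 4.31e-07. Solving: [H⁺] = (−Ka₁ + √(Ka₁² + 4·Ka₁·C)) / 2 = 2.2720e-04 M. pH = -log(2.2720e-04) = 3.64.

pH = 3.64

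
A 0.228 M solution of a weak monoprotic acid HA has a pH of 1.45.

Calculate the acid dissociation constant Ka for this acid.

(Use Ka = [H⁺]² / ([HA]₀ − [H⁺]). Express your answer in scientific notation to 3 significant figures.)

[H⁺] = 10^(−pH) = 10^(−1.45) = 3.548e-02 M. For HA ⇌ H⁺ + A⁻, Ka = [H⁺][A⁻]/[HA] = [H⁺]² / ([HA]₀ − [H⁺]) = (3.548e-02)² / (0.228 − 3.548e-02) = 6.54e-03.

K_a = 6.54e-03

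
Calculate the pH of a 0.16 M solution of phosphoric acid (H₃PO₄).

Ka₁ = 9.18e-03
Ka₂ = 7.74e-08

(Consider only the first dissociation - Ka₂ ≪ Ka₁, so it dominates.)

First dissociation dominates. From Ka₁ = [H⁺][HA⁻]/[H₂A], x² + Ka₁·x − Ka₁·C = 0 with C = 0.16 M and Ka₁ = 9.18e-03. Solving: [H⁺] = (−Ka₁ + √(Ka₁² + 4·Ka₁·C)) / 2 = 3.4009e-02 M. pH = -log(3.4009e-02) = 1.47.

pH = 1.47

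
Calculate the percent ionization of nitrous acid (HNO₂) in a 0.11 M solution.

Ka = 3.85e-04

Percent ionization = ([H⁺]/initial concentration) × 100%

Using Ka equilibrium: x² + Ka×x - Ka×C = 0. Solving: [H⁺] = 6.3180e-03. Percent = (6.3180e-03/0.11) × 100

Percent ionization = 5.74%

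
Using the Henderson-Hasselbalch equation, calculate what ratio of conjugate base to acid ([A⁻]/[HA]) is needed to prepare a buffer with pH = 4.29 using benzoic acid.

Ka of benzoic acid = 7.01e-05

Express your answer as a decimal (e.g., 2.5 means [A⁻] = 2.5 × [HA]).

pKa = -log(7.01e-05) = 4.1543. pH = pKa + log([A⁻]/[HA]), so log([A⁻]/[HA]) = pH − pKa = 4.29 − 4.1543 = 0.1357. [A⁻]/[HA] = 10^(0.1357) = 1.37

[A⁻]/[HA] = 1.37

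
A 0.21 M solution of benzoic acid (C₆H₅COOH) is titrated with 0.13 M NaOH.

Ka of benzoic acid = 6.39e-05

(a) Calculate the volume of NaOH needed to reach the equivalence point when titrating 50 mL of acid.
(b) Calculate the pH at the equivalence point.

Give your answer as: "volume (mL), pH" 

moles acid = 0.21 × 50/1000 = 0.0105 mol; V_base = moles/0.13 × 1000 = 80.8 mL. At equivalence only the conjugate base is present: [A⁻] = 0.0105/0.131 = 8.0294e-02 M. Kb = Kw/Ka = 1.56e-10; [OH⁻] = √(Kb × [A⁻]) = 3.5448e-06; pOH = 5.45; pH = 14 - pOH = 8.55.

V = 80.8 mL, pH = 8.55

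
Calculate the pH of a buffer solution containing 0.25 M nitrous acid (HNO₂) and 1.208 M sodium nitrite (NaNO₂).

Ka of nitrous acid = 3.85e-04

pKa = -log(3.85e-04) = 3.41. pH = pKa + log([A⁻]/[HA]) = 3.41 + log(1.208/0.25)

pH = 4.10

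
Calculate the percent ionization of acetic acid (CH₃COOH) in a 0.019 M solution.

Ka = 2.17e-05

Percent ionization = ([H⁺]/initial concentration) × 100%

Using Ka equilibrium: x² + Ka×x - Ka×C = 0. Solving: [H⁺] = 6.3135e-04. Percent = (6.3135e-04/0.019) × 100

Percent ionization = 3.32%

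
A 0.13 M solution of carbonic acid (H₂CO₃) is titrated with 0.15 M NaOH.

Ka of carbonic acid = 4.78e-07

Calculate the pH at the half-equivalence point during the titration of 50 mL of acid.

At half-equivalence [HA] = [A⁻], so Henderson-Hasselbalch gives pH = pKa = -log(4.78e-07) = 6.32.

pH = pKa = 6.32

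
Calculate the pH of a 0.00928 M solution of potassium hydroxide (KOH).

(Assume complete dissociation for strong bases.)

[OH⁻] = 0.00928 M for strong base. pOH = -log[OH⁻] = 2.03, pH = 14 - pOH

pH = 11.97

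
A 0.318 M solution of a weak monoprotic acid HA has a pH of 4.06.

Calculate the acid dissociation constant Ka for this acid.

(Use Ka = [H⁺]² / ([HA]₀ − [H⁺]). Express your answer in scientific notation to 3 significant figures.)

[H⁺] = 10^(−pH) = 10^(−4.06) = 8.710e-05 M. For HA ⇌ H⁺ + A⁻, Ka = [H⁺][A⁻]/[HA] = [H⁺]² / ([HA]₀ − [H⁺]) = (8.710e-05)² / (0.318 − 8.710e-05) = 2.39e-08.

K_a = 2.39e-08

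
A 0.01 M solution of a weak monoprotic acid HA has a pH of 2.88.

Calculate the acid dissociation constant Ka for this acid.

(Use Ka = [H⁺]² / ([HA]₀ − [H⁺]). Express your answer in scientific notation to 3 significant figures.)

[H⁺] = 10^(−pH) = 10^(−2.88) = 1.318e-03 M. For HA ⇌ H⁺ + A⁻, Ka = [H⁺][A⁻]/[HA] = [H⁺]² / ([HA]₀ − [H⁺]) = (1.318e-03)² / (0.01 − 1.318e-03) = 2.00e-04.

K_a = 2.00e-04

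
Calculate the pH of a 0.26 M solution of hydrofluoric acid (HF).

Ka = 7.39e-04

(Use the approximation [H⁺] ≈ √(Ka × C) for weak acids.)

[H⁺] = √(Ka × C) = √(7.39e-04 × 0.26) = 1.3861e-02. pH = -log(1.3861e-02)

pH = 1.86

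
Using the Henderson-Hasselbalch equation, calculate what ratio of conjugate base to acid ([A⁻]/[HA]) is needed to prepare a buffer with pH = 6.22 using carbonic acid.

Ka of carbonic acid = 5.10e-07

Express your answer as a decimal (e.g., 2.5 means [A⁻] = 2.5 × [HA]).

pKa = -log(5.10e-07) = 6.2924. pH = pKa + log([A⁻]/[HA]), so log([A⁻]/[HA]) = pH − pKa = 6.22 − 6.2924 = -0.0724. [A⁻]/[HA] = 10^(-0.0724) = 0.846

[A⁻]/[HA] = 0.846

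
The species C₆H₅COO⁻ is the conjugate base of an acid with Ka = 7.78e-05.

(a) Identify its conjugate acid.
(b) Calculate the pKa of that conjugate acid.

(a) The conjugate acid is formed by adding one H⁺ to C₆H₅COO⁻, giving C₆H₅COOH. (b) pKa = -log(Ka) = -log(7.78e-05) = 4.11.

Conjugate acid: C₆H₅COOH; pK_a = 4.11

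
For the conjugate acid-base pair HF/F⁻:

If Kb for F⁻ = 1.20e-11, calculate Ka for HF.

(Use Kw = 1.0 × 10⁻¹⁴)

For a conjugate pair Ka × Kb = Kw, so Ka = Kw/Kb = 1.0 × 10⁻¹⁴ / 1.20e-11 = 8.33e-04.

K_a = 8.33e-04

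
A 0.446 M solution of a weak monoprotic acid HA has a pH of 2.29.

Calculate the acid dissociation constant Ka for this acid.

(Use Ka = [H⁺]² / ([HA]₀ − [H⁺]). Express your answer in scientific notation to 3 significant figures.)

[H⁺] = 10^(−pH) = 10^(−2.29) = 5.129e-03 M. For HA ⇌ H⁺ + A⁻, Ka = [H⁺][A⁻]/[HA] = [H⁺]² / ([HA]₀ − [H⁺]) = (5.129e-03)² / (0.446 − 5.129e-03) = 5.97e-05.

K_a = 5.97e-05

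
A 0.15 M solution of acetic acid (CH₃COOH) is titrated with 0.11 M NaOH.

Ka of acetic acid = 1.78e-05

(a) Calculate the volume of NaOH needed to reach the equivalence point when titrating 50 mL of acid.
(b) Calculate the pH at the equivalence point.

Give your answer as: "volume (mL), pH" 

moles acid = 0.15 × 50/1000 = 0.0075 mol; V_base = moles/0.11 × 1000 = 68.2 mL. At equivalence only the conjugate base is present: [A⁻] = 0.0075/0.118 = 6.3462e-02 M. Kb = Kw/Ka = 5.62e-10; [OH⁻] = √(Kb × [A⁻]) = 5.9710e-06; pOH = 5.22; pH = 14 - pOH = 8.78.

V = 68.2 mL, pH = 8.78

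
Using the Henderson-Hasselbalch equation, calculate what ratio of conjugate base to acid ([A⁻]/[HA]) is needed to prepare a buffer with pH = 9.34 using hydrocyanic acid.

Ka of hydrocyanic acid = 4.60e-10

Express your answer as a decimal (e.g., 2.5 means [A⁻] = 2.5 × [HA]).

pKa = -log(4.60e-10) = 9.3372. pH = pKa + log([A⁻]/[HA]), so log([A⁻]/[HA]) = pH − pKa = 9.34 − 9.3372 = 0.0028. [A⁻]/[HA] = 10^(0.0028) = 1.01

[A⁻]/[HA] = 1.01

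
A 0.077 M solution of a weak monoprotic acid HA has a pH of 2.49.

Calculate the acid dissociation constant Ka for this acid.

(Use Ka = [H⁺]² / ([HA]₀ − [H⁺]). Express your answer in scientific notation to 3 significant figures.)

[H⁺] = 10^(−pH) = 10^(−2.49) = 3.236e-03 M. For HA ⇌ H⁺ + A⁻, Ka = [H⁺][A⁻]/[HA] = [H⁺]² / ([HA]₀ − [H⁺]) = (3.236e-03)² / (0.077 − 3.236e-03) = 1.42e-04.

K_a = 1.42e-04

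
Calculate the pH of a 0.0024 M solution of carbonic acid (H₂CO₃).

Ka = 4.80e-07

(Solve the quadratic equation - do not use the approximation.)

x² + Ka×x - Ka×C = 0. Using quadratic formula: [H⁺] = 3.3702e-05

pH = 4.47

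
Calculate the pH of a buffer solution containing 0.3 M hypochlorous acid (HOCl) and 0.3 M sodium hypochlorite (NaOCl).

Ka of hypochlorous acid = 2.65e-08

pKa = -log(2.65e-08) = 7.58. pH = pKa + log([A⁻]/[HA]) = 7.58 + log(0.3/0.3)

pH = 7.58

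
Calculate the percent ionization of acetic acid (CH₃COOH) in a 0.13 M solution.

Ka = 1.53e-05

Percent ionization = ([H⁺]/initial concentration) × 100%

Using Ka equilibrium: x² + Ka×x - Ka×C = 0. Solving: [H⁺] = 1.4027e-03. Percent = (1.4027e-03/0.13) × 100

Percent ionization = 1.08%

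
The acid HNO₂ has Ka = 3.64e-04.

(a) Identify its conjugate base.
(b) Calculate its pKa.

(a) The conjugate base is formed by removing one H⁺ from HNO₂, giving NO₂⁻. (b) pKa = -log(Ka) = -log(3.64e-04) = 3.44.

Conjugate base: NO₂⁻; pK_a = 3.44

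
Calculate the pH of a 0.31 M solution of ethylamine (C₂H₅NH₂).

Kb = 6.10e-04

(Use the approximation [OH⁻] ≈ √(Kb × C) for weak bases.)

[OH⁻] = √(Kb × C) = √(6.10e-04 × 0.31) = 1.3751e-02. pOH = 1.86, pH = 14 - pOH

pH = 12.14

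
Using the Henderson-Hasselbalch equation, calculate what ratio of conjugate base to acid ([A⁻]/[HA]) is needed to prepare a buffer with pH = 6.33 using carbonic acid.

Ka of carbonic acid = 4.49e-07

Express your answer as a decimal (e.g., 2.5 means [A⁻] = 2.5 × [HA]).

pKa = -log(4.49e-07) = 6.3478. pH = pKa + log([A⁻]/[HA]), so log([A⁻]/[HA]) = pH − pKa = 6.33 − 6.3478 = -0.0178. [A⁻]/[HA] = 10^(-0.0178) = 0.960

[A⁻]/[HA] = 0.960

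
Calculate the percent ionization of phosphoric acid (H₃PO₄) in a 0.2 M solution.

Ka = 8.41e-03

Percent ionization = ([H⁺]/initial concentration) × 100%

Using Ka equilibrium: x² + Ka×x - Ka×C = 0. Solving: [H⁺] = 3.7022e-02. Percent = (3.7022e-02/0.2) × 100

Percent ionization = 18.5%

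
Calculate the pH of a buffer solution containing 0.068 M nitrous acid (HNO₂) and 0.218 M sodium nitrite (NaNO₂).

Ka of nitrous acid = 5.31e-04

pKa = -log(5.31e-04) = 3.27. pH = pKa + log([A⁻]/[HA]) = 3.27 + log(0.218/0.068)

pH = 3.78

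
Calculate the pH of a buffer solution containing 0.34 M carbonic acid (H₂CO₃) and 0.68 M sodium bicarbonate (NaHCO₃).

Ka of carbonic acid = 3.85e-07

pKa = -log(3.85e-07) = 6.41. pH = pKa + log([A⁻]/[HA]) = 6.41 + log(0.68/0.34)

pH = 6.72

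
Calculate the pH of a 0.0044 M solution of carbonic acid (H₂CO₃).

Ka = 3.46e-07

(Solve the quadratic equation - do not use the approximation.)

x² + Ka×x - Ka×C = 0. Using quadratic formula: [H⁺] = 3.8845e-05

pH = 4.41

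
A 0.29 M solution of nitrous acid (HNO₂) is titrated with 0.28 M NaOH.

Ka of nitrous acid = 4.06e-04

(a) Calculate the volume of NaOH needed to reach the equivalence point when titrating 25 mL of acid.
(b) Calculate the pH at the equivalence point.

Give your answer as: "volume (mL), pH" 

moles acid = 0.29 × 25/1000 = 0.00725 mol; V_base = moles/0.28 × 1000 = 25.9 mL. At equivalence only the conjugate base is present: [A⁻] = 0.00725/0.051 = 1.4246e-01 M. Kb = Kw/Ka = 2.46e-11; [OH⁻] = √(Kb × [A⁻]) = 1.8732e-06; pOH = 5.73; pH = 14 - pOH = 8.27.

V = 25.9 mL, pH = 8.27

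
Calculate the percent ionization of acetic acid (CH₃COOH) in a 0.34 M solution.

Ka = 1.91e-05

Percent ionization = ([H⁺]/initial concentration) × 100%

Using Ka equilibrium: x² + Ka×x - Ka×C = 0. Solving: [H⁺] = 2.5388e-03. Percent = (2.5388e-03/0.34) × 100

Percent ionization = 0.747%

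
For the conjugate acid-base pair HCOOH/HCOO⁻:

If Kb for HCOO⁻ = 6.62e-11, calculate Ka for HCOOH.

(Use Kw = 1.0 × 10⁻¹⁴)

For a conjugate pair Ka × Kb = Kw, so Ka = Kw/Kb = 1.0 × 10⁻¹⁴ / 6.62e-11 = 1.51e-04.

K_a = 1.51e-04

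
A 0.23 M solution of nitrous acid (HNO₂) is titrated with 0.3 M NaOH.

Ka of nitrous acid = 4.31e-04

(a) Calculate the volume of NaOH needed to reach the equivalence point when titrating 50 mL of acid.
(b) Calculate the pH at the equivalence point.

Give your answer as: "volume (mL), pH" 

moles acid = 0.23 × 50/1000 = 0.0115 mol; V_base = moles/0.3 × 1000 = 38.3 mL. At equivalence only the conjugate base is present: [A⁻] = 0.0115/0.088 = 1.3019e-01 M. Kb = Kw/Ka = 2.32e-11; [OH⁻] = √(Kb × [A⁻]) = 1.7380e-06; pOH = 5.76; pH = 14 - pOH = 8.24.

V = 38.3 mL, pH = 8.24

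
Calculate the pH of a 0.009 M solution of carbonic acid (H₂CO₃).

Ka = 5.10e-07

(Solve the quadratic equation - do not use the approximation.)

x² + Ka×x - Ka×C = 0. Using quadratic formula: [H⁺] = 6.7495e-05

pH = 4.17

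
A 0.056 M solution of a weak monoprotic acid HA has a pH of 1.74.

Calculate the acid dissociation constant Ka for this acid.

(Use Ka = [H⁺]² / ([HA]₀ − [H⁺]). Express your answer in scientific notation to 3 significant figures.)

[H⁺] = 10^(−pH) = 10^(−1.74) = 1.820e-02 M. For HA ⇌ H⁺ + A⁻, Ka = [H⁺][A⁻]/[HA] = [H⁺]² / ([HA]₀ − [H⁺]) = (1.820e-02)² / (0.056 − 1.820e-02) = 8.76e-03.

K_a = 8.76e-03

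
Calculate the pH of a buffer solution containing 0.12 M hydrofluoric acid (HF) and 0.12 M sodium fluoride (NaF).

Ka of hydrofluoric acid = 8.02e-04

pKa = -log(8.02e-04) = 3.10. pH = pKa + log([A⁻]/[HA]) = 3.10 + log(0.12/0.12)

pH = 3.10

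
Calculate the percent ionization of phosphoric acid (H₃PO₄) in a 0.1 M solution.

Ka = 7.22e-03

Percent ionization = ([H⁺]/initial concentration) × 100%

Using Ka equilibrium: x² + Ka×x - Ka×C = 0. Solving: [H⁺] = 2.3501e-02. Percent = (2.3501e-02/0.1) × 100

Percent ionization = 23.5%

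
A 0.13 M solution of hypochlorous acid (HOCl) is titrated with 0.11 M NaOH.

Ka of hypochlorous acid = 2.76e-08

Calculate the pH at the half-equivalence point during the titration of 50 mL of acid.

At half-equivalence [HA] = [A⁻], so Henderson-Hasselbalch gives pH = pKa = -log(2.76e-08) = 7.56.

pH = pKa = 7.56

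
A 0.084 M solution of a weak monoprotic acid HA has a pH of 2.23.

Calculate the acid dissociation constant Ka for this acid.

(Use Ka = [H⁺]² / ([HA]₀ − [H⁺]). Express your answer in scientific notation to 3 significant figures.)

[H⁺] = 10^(−pH) = 10^(−2.23) = 5.888e-03 M. For HA ⇌ H⁺ + A⁻, Ka = [H⁺][A⁻]/[HA] = [H⁺]² / ([HA]₀ − [H⁺]) = (5.888e-03)² / (0.084 − 5.888e-03) = 4.44e-04.

K_a = 4.44e-04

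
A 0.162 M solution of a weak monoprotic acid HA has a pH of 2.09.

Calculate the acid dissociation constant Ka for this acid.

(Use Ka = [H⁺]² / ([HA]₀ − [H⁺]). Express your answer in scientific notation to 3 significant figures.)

[H⁺] = 10^(−pH) = 10^(−2.09) = 8.128e-03 M. For HA ⇌ H⁺ + A⁻, Ka = [H⁺][A⁻]/[HA] = [H⁺]² / ([HA]₀ − [H⁺]) = (8.128e-03)² / (0.162 − 8.128e-03) = 4.29e-04.

K_a = 4.29e-04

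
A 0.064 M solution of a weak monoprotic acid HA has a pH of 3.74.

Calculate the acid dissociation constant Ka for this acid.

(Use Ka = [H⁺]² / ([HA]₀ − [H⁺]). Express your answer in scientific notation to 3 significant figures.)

[H⁺] = 10^(−pH) = 10^(−3.74) = 1.820e-04 M. For HA ⇌ H⁺ + A⁻, Ka = [H⁺][A⁻]/[HA] = [H⁺]² / ([HA]₀ − [H⁺]) = (1.820e-04)² / (0.064 − 1.820e-04) = 5.19e-07.

K_a = 5.19e-07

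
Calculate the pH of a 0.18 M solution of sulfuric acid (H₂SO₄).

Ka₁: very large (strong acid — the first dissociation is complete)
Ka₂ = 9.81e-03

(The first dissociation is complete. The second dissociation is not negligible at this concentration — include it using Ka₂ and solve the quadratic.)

First dissociation is complete: [H⁺]₀ = [HSO₄⁻]₀ = C = 0.18 M. Second dissociation HSO₄⁻ ⇌ H⁺ + SO₄²⁻: let x = [SO₄²⁻]. Ka₂ = (C + x)·x / (C − x) = 9.81e-03 → x² + (C + Ka₂)·x − Ka₂·C = 0 → x² + 0.18981·x − 1.766e-03 = 0. x = (−0.18981 + √(0.18981² + 4 × 1.766e-03)) / 2 = 8.8869e-03 M. [H⁺] = C + x = 0.18 + 8.8869e-03 = 1.8889e-01 M. pH = -log(1.8889e-01) = 0.72.

pH = 0.72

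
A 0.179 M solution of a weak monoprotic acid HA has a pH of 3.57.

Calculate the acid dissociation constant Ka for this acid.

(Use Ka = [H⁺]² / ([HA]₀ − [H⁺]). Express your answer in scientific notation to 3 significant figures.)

[H⁺] = 10^(−pH) = 10^(−3.57) = 2.692e-04 M. For HA ⇌ H⁺ + A⁻, Ka = [H⁺][A⁻]/[HA] = [H⁺]² / ([HA]₀ − [H⁺]) = (2.692e-04)² / (0.179 − 2.692e-04) = 4.05e-07.

K_a = 4.05e-07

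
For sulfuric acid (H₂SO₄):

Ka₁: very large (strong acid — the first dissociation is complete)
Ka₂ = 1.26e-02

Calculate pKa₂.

pKa₂ = -log(Ka₂) = -log(1.26e-02) = 1.90.

pK_{a2} = 1.90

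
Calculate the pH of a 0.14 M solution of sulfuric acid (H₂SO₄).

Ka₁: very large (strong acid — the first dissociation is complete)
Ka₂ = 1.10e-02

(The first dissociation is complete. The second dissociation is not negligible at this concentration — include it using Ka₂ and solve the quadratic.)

First dissociation is complete: [H⁺]₀ = [HSO₄⁻]₀ = C = 0.14 M. Second dissociation HSO₄⁻ ⇌ H⁺ + SO₄²⁻: let x = [SO₄²⁻]. Ka₂ = (C + x)·x / (C − x) = 1.10e-02 → x² + (C + Ka₂)·x − Ka₂·C = 0 → x² + 0.15100·x − 1.540e-03 = 0. x = (−0.15100 + √(0.15100² + 4 × 1.540e-03)) / 2 = 9.5897e-03 M. [H⁺] = C + x = 0.14 + 9.5897e-03 = 1.4959e-01 M. pH = -log(1.4959e-01) = 0.83.

pH = 0.83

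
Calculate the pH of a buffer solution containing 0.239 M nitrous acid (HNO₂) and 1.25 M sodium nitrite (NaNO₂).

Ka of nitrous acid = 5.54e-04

pKa = -log(5.54e-04) = 3.26. pH = pKa + log([A⁻]/[HA]) = 3.26 + log(1.25/0.239)

pH = 3.98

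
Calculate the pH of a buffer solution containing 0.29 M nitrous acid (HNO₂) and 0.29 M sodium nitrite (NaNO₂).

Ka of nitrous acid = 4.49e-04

pKa = -log(4.49e-04) = 3.35. pH = pKa + log([A⁻]/[HA]) = 3.35 + log(0.29/0.29)

pH = 3.35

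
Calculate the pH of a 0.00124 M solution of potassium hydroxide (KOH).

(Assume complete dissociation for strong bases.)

[OH⁻] = 0.00124 M for strong base. pOH = -log[OH⁻] = 2.91, pH = 14 - pOH

pH = 11.09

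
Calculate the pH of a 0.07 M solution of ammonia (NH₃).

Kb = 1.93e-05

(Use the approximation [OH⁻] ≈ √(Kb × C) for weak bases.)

[OH⁻] = √(Kb × C) = √(1.93e-05 × 0.07) = 1.1623e-03. pOH = 2.93, pH = 14 - pOH

pH = 11.07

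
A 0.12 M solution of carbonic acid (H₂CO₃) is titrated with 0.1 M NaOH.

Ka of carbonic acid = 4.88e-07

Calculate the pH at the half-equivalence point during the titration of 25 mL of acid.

At half-equivalence [HA] = [A⁻], so Henderson-Hasselbalch gives pH = pKa = -log(4.88e-07) = 6.31.

pH = pKa = 6.31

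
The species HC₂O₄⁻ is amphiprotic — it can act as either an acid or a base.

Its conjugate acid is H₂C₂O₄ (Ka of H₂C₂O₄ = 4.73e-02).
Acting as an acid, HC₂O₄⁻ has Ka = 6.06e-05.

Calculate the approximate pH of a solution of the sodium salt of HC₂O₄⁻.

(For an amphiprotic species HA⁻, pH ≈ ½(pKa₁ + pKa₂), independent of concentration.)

pKa₁ = -log(4.73e-02) = 1.33; pKa₂ = -log(6.06e-05) = 4.22. For an amphiprotic species, pH ≈ ½(pKa₁ + pKa₂) = ½(1.33 + 4.22) = 2.77.

pH = 2.77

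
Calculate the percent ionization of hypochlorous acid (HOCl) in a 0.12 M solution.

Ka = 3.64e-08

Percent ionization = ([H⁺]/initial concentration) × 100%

Using Ka equilibrium: x² + Ka×x - Ka×C = 0. Solving: [H⁺] = 6.6073e-05. Percent = (6.6073e-05/0.12) × 100

Percent ionization = 0.0551%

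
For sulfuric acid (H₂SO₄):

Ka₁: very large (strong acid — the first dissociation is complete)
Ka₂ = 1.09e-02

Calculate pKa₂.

pKa₂ = -log(Ka₂) = -log(1.09e-02) = 1.96.

pK_{a2} = 1.96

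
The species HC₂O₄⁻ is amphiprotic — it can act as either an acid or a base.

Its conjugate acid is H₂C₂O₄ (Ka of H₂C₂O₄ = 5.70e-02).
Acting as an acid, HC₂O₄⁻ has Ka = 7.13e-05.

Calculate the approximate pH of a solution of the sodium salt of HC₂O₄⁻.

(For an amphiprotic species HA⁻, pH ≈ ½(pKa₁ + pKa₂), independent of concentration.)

pKa₁ = -log(5.70e-02) = 1.24; pKa₂ = -log(7.13e-05) = 4.15. For an amphiprotic species, pH ≈ ½(pKa₁ + pKa₂) = ½(1.24 + 4.15) = 2.70.

pH = 2.70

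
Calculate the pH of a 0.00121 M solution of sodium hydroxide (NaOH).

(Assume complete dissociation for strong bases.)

[OH⁻] = 0.00121 M for strong base. pOH = -log[OH⁻] = 2.92, pH = 14 - pOH

pH = 11.08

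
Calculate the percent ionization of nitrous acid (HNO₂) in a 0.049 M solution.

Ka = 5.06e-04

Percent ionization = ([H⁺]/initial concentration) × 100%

Using Ka equilibrium: x² + Ka×x - Ka×C = 0. Solving: [H⁺] = 4.7328e-03. Percent = (4.7328e-03/0.049) × 100

Percent ionization = 9.66%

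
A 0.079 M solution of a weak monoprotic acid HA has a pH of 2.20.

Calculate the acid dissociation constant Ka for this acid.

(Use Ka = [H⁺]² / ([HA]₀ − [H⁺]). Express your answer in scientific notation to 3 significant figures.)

[H⁺] = 10^(−pH) = 10^(−2.20) = 6.310e-03 M. For HA ⇌ H⁺ + A⁻, Ka = [H⁺][A⁻]/[HA] = [H⁺]² / ([HA]₀ − [H⁺]) = (6.310e-03)² / (0.079 − 6.310e-03) = 5.48e-04.

K_a = 5.48e-04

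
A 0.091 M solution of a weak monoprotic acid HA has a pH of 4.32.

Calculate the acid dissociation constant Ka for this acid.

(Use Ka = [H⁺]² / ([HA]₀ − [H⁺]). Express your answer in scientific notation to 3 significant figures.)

[H⁺] = 10^(−pH) = 10^(−4.32) = 4.786e-05 M. For HA ⇌ H⁺ + A⁻, Ka = [H⁺][A⁻]/[HA] = [H⁺]² / ([HA]₀ − [H⁺]) = (4.786e-05)² / (0.091 − 4.786e-05) = 2.52e-08.

K_a = 2.52e-08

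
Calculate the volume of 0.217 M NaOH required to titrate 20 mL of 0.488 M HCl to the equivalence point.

At equivalence: moles acid = moles base. moles HCl = 0.488 × 20/1000 = 0.00976 mol. V_base = moles / 0.217 × 1000 = 45.0 mL.

V_{base} = 45.0 mL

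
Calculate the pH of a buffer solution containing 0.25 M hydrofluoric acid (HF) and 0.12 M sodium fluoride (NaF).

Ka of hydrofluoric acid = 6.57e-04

pKa = -log(6.57e-04) = 3.18. pH = pKa + log([A⁻]/[HA]) = 3.18 + log(0.12/0.25)

pH = 2.86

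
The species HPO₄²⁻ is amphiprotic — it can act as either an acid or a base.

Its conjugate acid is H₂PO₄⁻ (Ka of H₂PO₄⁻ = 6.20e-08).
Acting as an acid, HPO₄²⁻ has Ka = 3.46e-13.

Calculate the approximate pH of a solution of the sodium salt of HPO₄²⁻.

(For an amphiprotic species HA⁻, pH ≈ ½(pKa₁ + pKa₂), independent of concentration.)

pKa₁ = -log(6.20e-08) = 7.21; pKa₂ = -log(3.46e-13) = 12.46. For an amphiprotic species, pH ≈ ½(pKa₁ + pKa₂) = ½(7.21 + 12.46) = 9.83.

pH = 9.83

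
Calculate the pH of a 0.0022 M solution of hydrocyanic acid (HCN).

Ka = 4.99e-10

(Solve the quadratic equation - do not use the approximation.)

x² + Ka×x - Ka×C = 0. Using quadratic formula: [H⁺] = 1.0475e-06

pH = 5.98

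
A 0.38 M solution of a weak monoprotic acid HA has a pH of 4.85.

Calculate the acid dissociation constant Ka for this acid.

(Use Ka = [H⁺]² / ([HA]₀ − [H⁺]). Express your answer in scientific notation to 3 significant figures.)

[H⁺] = 10^(−pH) = 10^(−4.85) = 1.413e-05 M. For HA ⇌ H⁺ + A⁻, Ka = [H⁺][A⁻]/[HA] = [H⁺]² / ([HA]₀ − [H⁺]) = (1.413e-05)² / (0.38 − 1.413e-05) = 5.25e-10.

K_a = 5.25e-10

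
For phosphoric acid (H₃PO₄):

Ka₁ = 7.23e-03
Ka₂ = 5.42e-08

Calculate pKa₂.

pKa₂ = -log(Ka₂) = -log(5.42e-08) = 7.27.

pK_{a2} = 7.27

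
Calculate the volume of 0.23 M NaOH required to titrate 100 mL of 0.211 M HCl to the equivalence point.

At equivalence: moles acid = moles base. moles HCl = 0.211 × 100/1000 = 0.0211 mol. V_base = moles / 0.23 × 1000 = 91.7 mL.

V_{base} = 91.7 mL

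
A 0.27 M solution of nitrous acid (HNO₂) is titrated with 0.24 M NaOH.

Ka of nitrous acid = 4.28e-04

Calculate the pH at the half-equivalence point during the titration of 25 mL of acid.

At half-equivalence [HA] = [A⁻], so Henderson-Hasselbalch gives pH = pKa = -log(4.28e-04) = 3.37.

pH = pKa = 3.37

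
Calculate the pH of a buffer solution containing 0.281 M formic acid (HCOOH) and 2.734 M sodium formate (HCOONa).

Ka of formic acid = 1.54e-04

pKa = -log(1.54e-04) = 3.81. pH = pKa + log([A⁻]/[HA]) = 3.81 + log(2.734/0.281)

pH = 4.80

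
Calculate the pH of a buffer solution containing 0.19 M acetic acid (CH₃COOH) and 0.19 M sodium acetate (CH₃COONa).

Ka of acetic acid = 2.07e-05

pKa = -log(2.07e-05) = 4.68. pH = pKa + log([A⁻]/[HA]) = 4.68 + log(0.19/0.19)

pH = 4.68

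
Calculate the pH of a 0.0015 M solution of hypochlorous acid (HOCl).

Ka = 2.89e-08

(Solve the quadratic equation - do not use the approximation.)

x² + Ka×x - Ka×C = 0. Using quadratic formula: [H⁺] = 6.5696e-06

pH = 5.18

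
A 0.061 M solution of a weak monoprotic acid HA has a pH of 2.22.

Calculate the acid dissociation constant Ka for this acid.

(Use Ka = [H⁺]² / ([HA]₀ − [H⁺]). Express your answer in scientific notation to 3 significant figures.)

[H⁺] = 10^(−pH) = 10^(−2.22) = 6.026e-03 M. For HA ⇌ H⁺ + A⁻, Ka = [H⁺][A⁻]/[HA] = [H⁺]² / ([HA]₀ − [H⁺]) = (6.026e-03)² / (0.061 − 6.026e-03) = 6.60e-04.

K_a = 6.60e-04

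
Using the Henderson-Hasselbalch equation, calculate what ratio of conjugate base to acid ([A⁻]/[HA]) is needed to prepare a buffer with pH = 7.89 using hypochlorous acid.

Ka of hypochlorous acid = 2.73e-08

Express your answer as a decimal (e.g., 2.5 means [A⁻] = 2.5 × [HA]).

pKa = -log(2.73e-08) = 7.5638. pH = pKa + log([A⁻]/[HA]), so log([A⁻]/[HA]) = pH − pKa = 7.89 − 7.5638 = 0.3262. [A⁻]/[HA] = 10^(0.3262) = 2.12

[A⁻]/[HA] = 2.12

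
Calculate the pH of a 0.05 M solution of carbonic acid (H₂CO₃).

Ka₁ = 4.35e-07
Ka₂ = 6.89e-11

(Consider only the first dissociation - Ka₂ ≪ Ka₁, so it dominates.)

First dissociation dominates. From Ka₁ = [H⁺][HA⁻]/[H₂A], x² + Ka₁·x − Ka₁·C = 0 with C = 0.05 M and Ka₁ = 4.35e-07. Solving: [H⁺] = (−Ka₁ + √(Ka₁² + 4·Ka₁·C)) / 2 = 1.4726e-04 M. pH = -log(1.4726e-04) = 3.83.

pH = 3.83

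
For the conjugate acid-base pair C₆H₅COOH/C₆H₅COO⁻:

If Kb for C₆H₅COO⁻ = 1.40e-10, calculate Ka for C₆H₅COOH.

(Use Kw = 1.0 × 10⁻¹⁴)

For a conjugate pair Ka × Kb = Kw, so Ka = Kw/Kb = 1.0 × 10⁻¹⁴ / 1.40e-10 = 7.14e-05.

K_a = 7.14e-05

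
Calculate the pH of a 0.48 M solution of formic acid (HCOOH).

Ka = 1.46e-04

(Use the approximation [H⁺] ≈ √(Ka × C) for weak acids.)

[H⁺] = √(Ka × C) = √(1.46e-04 × 0.48) = 8.3714e-03. pH = -log(8.3714e-03)

pH = 2.08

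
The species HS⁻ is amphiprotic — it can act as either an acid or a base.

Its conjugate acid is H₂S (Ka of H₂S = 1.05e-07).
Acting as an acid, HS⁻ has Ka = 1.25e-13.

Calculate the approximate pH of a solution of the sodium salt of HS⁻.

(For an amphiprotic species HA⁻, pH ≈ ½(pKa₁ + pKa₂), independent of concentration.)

pKa₁ = -log(1.05e-07) = 6.98; pKa₂ = -log(1.25e-13) = 12.90. For an amphiprotic species, pH ≈ ½(pKa₁ + pKa₂) = ½(6.98 + 12.90) = 9.94.

pH = 9.94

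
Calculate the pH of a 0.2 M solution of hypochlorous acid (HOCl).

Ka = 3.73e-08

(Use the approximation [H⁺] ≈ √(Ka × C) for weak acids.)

[H⁺] = √(Ka × C) = √(3.73e-08 × 0.2) = 8.6371e-05. pH = -log(8.6371e-05)

pH = 4.06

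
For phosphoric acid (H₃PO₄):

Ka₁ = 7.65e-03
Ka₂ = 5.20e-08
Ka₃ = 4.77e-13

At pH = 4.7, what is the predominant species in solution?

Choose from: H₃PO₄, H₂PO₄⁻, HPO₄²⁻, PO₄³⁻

pKa₁ = 2.12, pKa₂ = 7.28, pKa₃ = 12.32. For a polyprotic acid the predominant species crosses at each pKa: below pKa_n the protonated form dominates, above it the deprotonated form does. At pH = 4.7, the predominant species is H₂PO₄⁻.

H₂PO₄⁻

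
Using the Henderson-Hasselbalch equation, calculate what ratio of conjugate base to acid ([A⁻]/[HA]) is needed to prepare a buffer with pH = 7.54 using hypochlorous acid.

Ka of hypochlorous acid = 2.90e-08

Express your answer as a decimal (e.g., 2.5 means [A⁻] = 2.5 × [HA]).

pKa = -log(2.90e-08) = 7.5376. pH = pKa + log([A⁻]/[HA]), so log([A⁻]/[HA]) = pH − pKa = 7.54 − 7.5376 = 0.0024. [A⁻]/[HA] = 10^(0.0024) = 1.01

[A⁻]/[HA] = 1.01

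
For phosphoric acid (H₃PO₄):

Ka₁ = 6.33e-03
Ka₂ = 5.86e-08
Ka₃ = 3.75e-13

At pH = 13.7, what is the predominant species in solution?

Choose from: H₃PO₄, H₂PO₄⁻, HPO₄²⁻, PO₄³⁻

pKa₁ = 2.20, pKa₂ = 7.23, pKa₃ = 12.43. For a polyprotic acid the predominant species crosses at each pKa: below pKa_n the protonated form dominates, above it the deprotonated form does. At pH = 13.7, the predominant species is PO₄³⁻.

PO₄³⁻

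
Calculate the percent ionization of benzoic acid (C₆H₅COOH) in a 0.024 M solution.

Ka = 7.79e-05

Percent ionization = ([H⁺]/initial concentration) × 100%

Using Ka equilibrium: x² + Ka×x - Ka×C = 0. Solving: [H⁺] = 1.3289e-03. Percent = (1.3289e-03/0.024) × 100

Percent ionization = 5.54%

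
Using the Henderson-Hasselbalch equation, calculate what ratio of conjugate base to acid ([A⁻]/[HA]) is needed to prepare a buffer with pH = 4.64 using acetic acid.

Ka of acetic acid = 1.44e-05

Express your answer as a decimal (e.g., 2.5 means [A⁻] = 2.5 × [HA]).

pKa = -log(1.44e-05) = 4.8416. pH = pKa + log([A⁻]/[HA]), so log([A⁻]/[HA]) = pH − pKa = 4.64 − 4.8416 = -0.2016. [A⁻]/[HA] = 10^(-0.2016) = 0.629

[A⁻]/[HA] = 0.629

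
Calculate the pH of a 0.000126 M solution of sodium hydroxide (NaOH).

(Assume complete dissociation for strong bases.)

[OH⁻] = 0.000126 M for strong base. pOH = -log[OH⁻] = 3.90, pH = 14 - pOH

pH = 10.10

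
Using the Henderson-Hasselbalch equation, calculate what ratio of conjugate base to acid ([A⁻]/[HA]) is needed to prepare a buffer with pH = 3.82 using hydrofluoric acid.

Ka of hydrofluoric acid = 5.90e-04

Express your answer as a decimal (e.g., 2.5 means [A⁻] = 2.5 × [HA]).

pKa = -log(5.90e-04) = 3.2291. pH = pKa + log([A⁻]/[HA]), so log([A⁻]/[HA]) = pH − pKa = 3.82 − 3.2291 = 0.5909. [A⁻]/[HA] = 10^(0.5909) = 3.90

[A⁻]/[HA] = 3.90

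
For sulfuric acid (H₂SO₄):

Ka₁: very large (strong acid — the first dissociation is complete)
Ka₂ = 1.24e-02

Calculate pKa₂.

pKa₂ = -log(Ka₂) = -log(1.24e-02) = 1.91.

pK_{a2} = 1.91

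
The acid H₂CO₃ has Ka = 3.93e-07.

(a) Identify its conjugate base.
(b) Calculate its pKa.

(a) The conjugate base is formed by removing one H⁺ from H₂CO₃, giving HCO₃⁻. (b) pKa = -log(Ka) = -log(3.93e-07) = 6.41.

Conjugate base: HCO₃⁻; pK_a = 6.41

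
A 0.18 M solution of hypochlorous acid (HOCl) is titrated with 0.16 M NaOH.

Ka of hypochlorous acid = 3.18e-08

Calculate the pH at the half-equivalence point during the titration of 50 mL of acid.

At half-equivalence [HA] = [A⁻], so Henderson-Hasselbalch gives pH = pKa = -log(3.18e-08) = 7.50.

pH = pKa = 7.50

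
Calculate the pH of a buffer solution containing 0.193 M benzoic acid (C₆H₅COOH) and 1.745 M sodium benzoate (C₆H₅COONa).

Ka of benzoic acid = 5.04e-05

pKa = -log(5.04e-05) = 4.30. pH = pKa + log([A⁻]/[HA]) = 4.30 + log(1.745/0.193)

pH = 5.25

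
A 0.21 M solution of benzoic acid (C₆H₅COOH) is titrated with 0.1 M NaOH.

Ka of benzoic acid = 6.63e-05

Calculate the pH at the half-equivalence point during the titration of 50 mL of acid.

At half-equivalence [HA] = [A⁻], so Henderson-Hasselbalch gives pH = pKa = -log(6.63e-05) = 4.18.

pH = pKa = 4.18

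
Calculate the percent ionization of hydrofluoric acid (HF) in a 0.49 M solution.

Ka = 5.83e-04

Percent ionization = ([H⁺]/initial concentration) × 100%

Using Ka equilibrium: x² + Ka×x - Ka×C = 0. Solving: [H⁺] = 1.6613e-02. Percent = (1.6613e-02/0.49) × 100

Percent ionization = 3.39%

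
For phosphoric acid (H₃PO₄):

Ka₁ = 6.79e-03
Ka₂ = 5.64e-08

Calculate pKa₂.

pKa₂ = -log(Ka₂) = -log(5.64e-08) = 7.25.

pK_{a2} = 7.25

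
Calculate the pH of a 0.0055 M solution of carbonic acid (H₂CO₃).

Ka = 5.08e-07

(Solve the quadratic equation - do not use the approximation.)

x² + Ka×x - Ka×C = 0. Using quadratic formula: [H⁺] = 5.2605e-05

pH = 4.28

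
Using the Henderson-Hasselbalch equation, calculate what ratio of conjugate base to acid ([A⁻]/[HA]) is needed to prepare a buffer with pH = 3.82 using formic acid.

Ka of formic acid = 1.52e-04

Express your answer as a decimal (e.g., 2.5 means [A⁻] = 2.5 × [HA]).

pKa = -log(1.52e-04) = 3.8182. pH = pKa + log([A⁻]/[HA]), so log([A⁻]/[HA]) = pH − pKa = 3.82 − 3.8182 = 0.0018. [A⁻]/[HA] = 10^(0.0018) = 1.00

[A⁻]/[HA] = 1.00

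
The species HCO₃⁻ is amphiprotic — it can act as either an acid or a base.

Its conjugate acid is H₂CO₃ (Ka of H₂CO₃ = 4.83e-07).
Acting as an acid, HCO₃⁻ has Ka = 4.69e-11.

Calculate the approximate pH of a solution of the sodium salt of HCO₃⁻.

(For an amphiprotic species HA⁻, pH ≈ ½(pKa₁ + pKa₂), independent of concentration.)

pKa₁ = -log(4.83e-07) = 6.32; pKa₂ = -log(4.69e-11) = 10.33. For an amphiprotic species, pH ≈ ½(pKa₁ + pKa₂) = ½(6.32 + 10.33) = 8.32.

pH = 8.32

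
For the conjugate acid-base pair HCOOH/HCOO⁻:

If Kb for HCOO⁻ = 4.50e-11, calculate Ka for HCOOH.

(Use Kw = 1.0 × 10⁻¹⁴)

For a conjugate pair Ka × Kb = Kw, so Ka = Kw/Kb = 1.0 × 10⁻¹⁴ / 4.50e-11 = 2.22e-04.

K_a = 2.22e-04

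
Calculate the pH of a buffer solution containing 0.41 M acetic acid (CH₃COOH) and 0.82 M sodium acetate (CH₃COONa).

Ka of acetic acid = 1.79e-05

pKa = -log(1.79e-05) = 4.75. pH = pKa + log([A⁻]/[HA]) = 4.75 + log(0.82/0.41)

pH = 5.05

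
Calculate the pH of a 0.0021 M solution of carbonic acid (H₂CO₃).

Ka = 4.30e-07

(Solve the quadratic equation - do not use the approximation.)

x² + Ka×x - Ka×C = 0. Using quadratic formula: [H⁺] = 2.9836e-05

pH = 4.53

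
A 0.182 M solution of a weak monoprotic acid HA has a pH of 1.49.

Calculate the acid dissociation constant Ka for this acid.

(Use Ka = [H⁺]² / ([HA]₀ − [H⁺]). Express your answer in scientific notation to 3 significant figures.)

[H⁺] = 10^(−pH) = 10^(−1.49) = 3.236e-02 M. For HA ⇌ H⁺ + A⁻, Ka = [H⁺][A⁻]/[HA] = [H⁺]² / ([HA]₀ − [H⁺]) = (3.236e-02)² / (0.182 − 3.236e-02) = 7.00e-03.

K_a = 7.00e-03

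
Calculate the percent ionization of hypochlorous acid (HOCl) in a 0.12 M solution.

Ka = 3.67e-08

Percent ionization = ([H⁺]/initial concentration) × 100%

Using Ka equilibrium: x² + Ka×x - Ka×C = 0. Solving: [H⁺] = 6.6344e-05. Percent = (6.6344e-05/0.12) × 100

Percent ionization = 0.0553%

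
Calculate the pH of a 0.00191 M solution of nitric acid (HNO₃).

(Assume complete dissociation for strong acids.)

[H⁺] = 0.00191 M for strong acid. pH = -log[H⁺] = -log(0.00191)

pH = 2.72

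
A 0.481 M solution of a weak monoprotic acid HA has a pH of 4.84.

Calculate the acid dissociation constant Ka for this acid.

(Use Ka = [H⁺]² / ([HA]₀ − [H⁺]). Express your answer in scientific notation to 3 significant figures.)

[H⁺] = 10^(−pH) = 10^(−4.84) = 1.445e-05 M. For HA ⇌ H⁺ + A⁻, Ka = [H⁺][A⁻]/[HA] = [H⁺]² / ([HA]₀ − [H⁺]) = (1.445e-05)² / (0.481 − 1.445e-05) = 4.34e-10.

K_a = 4.34e-10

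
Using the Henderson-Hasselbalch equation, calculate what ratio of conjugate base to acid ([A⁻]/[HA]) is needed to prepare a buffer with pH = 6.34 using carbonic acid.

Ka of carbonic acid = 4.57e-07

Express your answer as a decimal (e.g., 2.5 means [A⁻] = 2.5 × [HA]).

pKa = -log(4.57e-07) = 6.3401. pH = pKa + log([A⁻]/[HA]), so log([A⁻]/[HA]) = pH − pKa = 6.34 − 6.3401 = -0.0001. [A⁻]/[HA] = 10^(-0.0001) = 1.00

[A⁻]/[HA] = 1.00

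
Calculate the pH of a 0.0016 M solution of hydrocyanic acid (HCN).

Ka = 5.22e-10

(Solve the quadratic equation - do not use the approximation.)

x² + Ka×x - Ka×C = 0. Using quadratic formula: [H⁺] = 9.1363e-07

pH = 6.04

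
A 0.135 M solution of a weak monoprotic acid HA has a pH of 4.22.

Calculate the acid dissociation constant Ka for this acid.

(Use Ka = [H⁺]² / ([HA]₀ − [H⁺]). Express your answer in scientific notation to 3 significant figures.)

[H⁺] = 10^(−pH) = 10^(−4.22) = 6.026e-05 M. For HA ⇌ H⁺ + A⁻, Ka = [H⁺][A⁻]/[HA] = [H⁺]² / ([HA]₀ − [H⁺]) = (6.026e-05)² / (0.135 − 6.026e-05) = 2.69e-08.

K_a = 2.69e-08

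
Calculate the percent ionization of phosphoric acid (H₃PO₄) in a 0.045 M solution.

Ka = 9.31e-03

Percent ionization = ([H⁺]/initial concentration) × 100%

Using Ka equilibrium: x² + Ka×x - Ka×C = 0. Solving: [H⁺] = 1.6336e-02. Percent = (1.6336e-02/0.045) × 100

Percent ionization = 36.3%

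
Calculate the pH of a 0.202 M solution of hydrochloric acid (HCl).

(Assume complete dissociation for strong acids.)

[H⁺] = 0.202 M for strong acid. pH = -log[H⁺] = -log(0.202)

pH = 0.69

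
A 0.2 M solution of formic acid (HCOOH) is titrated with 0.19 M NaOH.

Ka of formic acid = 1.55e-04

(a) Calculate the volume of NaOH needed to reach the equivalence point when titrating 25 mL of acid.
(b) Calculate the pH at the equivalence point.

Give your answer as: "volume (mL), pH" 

moles acid = 0.2 × 25/1000 = 0.005 mol; V_base = moles/0.19 × 1000 = 26.3 mL. At equivalence only the conjugate base is present: [A⁻] = 0.005/0.051 = 9.7436e-02 M. Kb = Kw/Ka = 6.45e-11; [OH⁻] = √(Kb × [A⁻]) = 2.5072e-06; pOH = 5.60; pH = 14 - pOH = 8.40.

V = 26.3 mL, pH = 8.40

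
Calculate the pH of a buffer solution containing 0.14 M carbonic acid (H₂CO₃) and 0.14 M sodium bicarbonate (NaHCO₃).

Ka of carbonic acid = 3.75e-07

pKa = -log(3.75e-07) = 6.43. pH = pKa + log([A⁻]/[HA]) = 6.43 + log(0.14/0.14)

pH = 6.43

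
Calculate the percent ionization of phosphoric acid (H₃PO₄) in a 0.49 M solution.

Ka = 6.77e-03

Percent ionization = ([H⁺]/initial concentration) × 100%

Using Ka equilibrium: x² + Ka×x - Ka×C = 0. Solving: [H⁺] = 5.4310e-02. Percent = (5.4310e-02/0.49) × 100

Percent ionization = 11.1%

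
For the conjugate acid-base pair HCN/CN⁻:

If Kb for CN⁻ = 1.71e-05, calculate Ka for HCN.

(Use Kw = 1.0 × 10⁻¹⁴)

For a conjugate pair Ka × Kb = Kw, so Ka = Kw/Kb = 1.0 × 10⁻¹⁴ / 1.71e-05 = 5.85e-10.

K_a = 5.85e-10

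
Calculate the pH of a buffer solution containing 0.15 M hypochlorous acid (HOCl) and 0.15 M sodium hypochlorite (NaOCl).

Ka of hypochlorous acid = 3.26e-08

pKa = -log(3.26e-08) = 7.49. pH = pKa + log([A⁻]/[HA]) = 7.49 + log(0.15/0.15)

pH = 7.49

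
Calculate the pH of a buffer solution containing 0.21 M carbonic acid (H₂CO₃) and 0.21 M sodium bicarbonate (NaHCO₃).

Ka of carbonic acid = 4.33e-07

pKa = -log(4.33e-07) = 6.36. pH = pKa + log([A⁻]/[HA]) = 6.36 + log(0.21/0.21)

pH = 6.36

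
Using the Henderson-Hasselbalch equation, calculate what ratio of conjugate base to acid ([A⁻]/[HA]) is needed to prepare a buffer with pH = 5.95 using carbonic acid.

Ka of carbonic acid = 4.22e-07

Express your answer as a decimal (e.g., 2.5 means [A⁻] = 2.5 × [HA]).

pKa = -log(4.22e-07) = 6.3747. pH = pKa + log([A⁻]/[HA]), so log([A⁻]/[HA]) = pH − pKa = 5.95 − 6.3747 = -0.4247. [A⁻]/[HA] = 10^(-0.4247) = 0.376

[A⁻]/[HA] = 0.376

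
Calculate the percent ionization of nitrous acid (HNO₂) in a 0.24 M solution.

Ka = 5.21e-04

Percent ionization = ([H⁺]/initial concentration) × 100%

Using Ka equilibrium: x² + Ka×x - Ka×C = 0. Solving: [H⁺] = 1.0925e-02. Percent = (1.0925e-02/0.24) × 100

Percent ionization = 4.55%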